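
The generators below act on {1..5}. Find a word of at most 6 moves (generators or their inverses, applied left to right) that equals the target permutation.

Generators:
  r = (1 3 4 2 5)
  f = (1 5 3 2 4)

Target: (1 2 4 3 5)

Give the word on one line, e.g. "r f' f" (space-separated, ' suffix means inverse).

  after r': (1 5 2 4 3)
  after f: (1 3 5 4 2)
  after f: (1 2 5)
  after f: (1 4)(2 3)
  after r: (1 2 4 3 5)

r' f f f r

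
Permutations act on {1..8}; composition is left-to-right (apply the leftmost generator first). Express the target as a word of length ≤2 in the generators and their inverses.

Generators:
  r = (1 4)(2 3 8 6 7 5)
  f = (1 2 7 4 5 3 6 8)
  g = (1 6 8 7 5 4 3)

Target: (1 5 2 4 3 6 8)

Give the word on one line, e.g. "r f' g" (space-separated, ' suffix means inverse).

r g'

  after r: (1 4)(2 3 8 6 7 5)
  after g': (1 5 2 4 3 6 8)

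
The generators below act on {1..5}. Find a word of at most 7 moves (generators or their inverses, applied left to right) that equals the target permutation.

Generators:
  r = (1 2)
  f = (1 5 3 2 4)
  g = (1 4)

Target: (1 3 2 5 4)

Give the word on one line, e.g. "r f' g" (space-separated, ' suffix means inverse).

r f f r' f'

  after r: (1 2)
  after f: (1 4)(2 5 3)
  after f: (2 3 4 5)
  after r': (1 2 3 4 5)
  after f': (1 3 2 5 4)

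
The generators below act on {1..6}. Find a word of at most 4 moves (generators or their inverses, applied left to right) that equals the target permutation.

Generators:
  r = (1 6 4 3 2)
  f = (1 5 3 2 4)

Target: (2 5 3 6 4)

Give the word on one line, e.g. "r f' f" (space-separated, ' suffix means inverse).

f' f' r

  after f': (1 4 2 3 5)
  after f': (1 2 5 4 3)
  after r: (2 5 3 6 4)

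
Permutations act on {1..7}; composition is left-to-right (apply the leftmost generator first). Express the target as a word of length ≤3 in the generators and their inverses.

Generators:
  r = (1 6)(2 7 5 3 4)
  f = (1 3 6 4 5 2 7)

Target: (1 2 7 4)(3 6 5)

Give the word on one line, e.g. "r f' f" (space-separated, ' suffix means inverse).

  after f': (1 7 2 5 4 6 3)
  after r': (1 2 7 4)(3 6 5)

f' r'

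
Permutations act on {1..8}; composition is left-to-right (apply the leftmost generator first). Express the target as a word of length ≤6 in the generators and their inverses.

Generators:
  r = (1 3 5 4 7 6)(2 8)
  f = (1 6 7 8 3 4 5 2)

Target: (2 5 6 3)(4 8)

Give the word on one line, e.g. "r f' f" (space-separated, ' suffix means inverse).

r f' r' f

  after r: (1 3 5 4 7 6)(2 8)
  after f': (1 8 5 3 4 6 2 7)
  after r': (1 2 4 7 6 8 3 5)
  after f: (2 5 6 3)(4 8)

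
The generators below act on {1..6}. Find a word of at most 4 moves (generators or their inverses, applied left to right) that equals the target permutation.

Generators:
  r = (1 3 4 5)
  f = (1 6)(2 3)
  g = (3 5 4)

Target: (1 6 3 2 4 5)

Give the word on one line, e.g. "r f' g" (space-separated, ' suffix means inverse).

  after f': (1 6)(2 3)
  after r: (1 6 3 2 4 5)

f' r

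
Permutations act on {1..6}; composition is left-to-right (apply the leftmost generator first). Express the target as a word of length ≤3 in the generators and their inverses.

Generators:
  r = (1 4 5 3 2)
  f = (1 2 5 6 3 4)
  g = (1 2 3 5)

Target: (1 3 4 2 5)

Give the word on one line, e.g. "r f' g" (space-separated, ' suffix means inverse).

r' r'

  after r': (1 2 3 5 4)
  after r': (1 3 4 2 5)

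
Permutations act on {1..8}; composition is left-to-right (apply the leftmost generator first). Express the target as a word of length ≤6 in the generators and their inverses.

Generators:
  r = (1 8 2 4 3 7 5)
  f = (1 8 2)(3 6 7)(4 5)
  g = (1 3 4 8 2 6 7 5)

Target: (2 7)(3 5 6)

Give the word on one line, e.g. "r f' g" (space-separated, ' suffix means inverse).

r' g' r r

  after r': (1 5 7 3 4 2 8)
  after g': (1 7)(2 4 8 5 6)
  after r: (1 5 6 4 2 3 7 8)
  after r: (2 7)(3 5 6)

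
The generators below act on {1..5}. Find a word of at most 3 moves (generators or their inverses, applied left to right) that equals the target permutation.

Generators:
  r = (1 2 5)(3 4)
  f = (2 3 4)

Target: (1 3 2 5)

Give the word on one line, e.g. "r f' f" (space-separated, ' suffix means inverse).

  after r: (1 2 5)(3 4)
  after f: (1 3 2 5)

r f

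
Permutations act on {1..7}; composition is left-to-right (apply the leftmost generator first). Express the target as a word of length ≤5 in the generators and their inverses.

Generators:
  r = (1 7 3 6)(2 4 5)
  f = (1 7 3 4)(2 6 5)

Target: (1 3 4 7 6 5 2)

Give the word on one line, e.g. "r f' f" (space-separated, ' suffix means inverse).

r f' r' r'

  after r: (1 7 3 6)(2 4 5)
  after f': (2 3)(4 6)
  after r': (1 6 2 7)(3 5 4)
  after r': (1 3 4 7 6 5 2)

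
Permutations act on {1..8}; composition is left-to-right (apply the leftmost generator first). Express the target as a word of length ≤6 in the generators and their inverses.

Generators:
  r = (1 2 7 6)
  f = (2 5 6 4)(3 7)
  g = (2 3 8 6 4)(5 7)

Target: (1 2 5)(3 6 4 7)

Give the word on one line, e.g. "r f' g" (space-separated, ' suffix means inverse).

  after f': (2 4 6 5)(3 7)
  after f': (2 6)(4 5)
  after f': (2 5 6 4)(3 7)
  after r: (1 2 5)(3 6 4 7)

f' f' f' r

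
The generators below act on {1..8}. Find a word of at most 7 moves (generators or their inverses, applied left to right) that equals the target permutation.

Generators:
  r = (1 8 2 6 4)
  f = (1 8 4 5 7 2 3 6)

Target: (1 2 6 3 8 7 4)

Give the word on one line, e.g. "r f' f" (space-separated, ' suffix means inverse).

  after f: (1 8 4 5 7 2 3 6)
  after r': (2 3)(4 5 7 8 6)
  after r': (1 4 5 7)(2 3 8)
  after f': (1 8 7 6 3)
  after r: (1 2 6 3 8 7 4)

f r' r' f' r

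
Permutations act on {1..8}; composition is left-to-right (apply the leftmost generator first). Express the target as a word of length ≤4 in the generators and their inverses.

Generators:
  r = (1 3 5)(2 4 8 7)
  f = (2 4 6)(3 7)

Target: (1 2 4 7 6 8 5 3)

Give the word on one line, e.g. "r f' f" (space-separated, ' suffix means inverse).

r f' r

  after r: (1 3 5)(2 4 8 7)
  after f': (1 7 6 4 8 3 5)
  after r: (1 2 4 7 6 8 5 3)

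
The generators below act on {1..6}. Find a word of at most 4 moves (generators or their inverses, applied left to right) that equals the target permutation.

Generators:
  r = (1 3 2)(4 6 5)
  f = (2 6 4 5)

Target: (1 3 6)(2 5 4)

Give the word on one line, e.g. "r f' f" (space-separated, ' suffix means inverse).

  after f': (2 5 4 6)
  after r': (1 2 6 3)
  after r': (1 3 2 4 5 6)
  after f: (1 3 6)(2 5 4)

f' r' r' f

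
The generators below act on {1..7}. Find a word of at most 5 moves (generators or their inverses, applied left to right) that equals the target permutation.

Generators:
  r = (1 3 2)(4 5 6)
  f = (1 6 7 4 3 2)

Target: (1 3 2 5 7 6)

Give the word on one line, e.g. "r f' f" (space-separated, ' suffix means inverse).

r' r' f r r

  after r': (1 2 3)(4 6 5)
  after r': (1 3 2)(4 5 6)
  after f: (1 2 6 3)(4 5 7)
  after r: (2 4 6)(5 7)
  after r: (1 3 2 5 7 6)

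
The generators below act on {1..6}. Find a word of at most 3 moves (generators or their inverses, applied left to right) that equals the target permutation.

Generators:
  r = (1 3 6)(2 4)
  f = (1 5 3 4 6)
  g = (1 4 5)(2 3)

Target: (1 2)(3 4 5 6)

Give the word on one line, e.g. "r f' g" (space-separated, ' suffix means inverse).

  after f': (1 6 4 3 5)
  after r': (1 3 5 6 2 4)
  after g': (1 2)(3 4 5 6)

f' r' g'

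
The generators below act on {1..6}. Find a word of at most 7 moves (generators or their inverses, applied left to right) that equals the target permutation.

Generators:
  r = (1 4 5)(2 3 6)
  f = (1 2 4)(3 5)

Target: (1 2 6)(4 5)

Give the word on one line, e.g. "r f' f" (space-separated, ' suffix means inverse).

  after f: (1 2 4)(3 5)
  after r: (1 3)(2 5 6)
  after f': (1 5 6)(2 3 4)
  after r: (2 6 4 3 5)
  after f: (1 2 6)(4 5)

f r f' r f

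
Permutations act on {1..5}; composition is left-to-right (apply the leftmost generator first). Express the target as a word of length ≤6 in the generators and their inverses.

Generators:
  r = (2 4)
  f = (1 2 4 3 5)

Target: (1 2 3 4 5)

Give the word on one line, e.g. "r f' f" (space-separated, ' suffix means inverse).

f' f' r f' r

  after f': (1 5 3 4 2)
  after f': (1 3 2 5 4)
  after r: (1 3 4)(2 5)
  after f': (1 4 5)(2 3)
  after r: (1 2 3 4 5)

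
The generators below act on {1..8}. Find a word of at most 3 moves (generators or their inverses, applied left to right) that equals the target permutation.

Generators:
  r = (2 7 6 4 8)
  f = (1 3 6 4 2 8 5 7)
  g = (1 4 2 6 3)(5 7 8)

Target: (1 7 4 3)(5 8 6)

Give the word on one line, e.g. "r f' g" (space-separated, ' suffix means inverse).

r' f'

  after r': (2 8 4 6 7)
  after f': (1 7 4 3)(5 8 6)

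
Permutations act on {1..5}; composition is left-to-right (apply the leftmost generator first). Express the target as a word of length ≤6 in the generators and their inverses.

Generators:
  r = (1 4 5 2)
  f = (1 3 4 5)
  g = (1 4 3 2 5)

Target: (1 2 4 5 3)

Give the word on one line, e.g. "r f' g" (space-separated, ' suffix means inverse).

  after g: (1 4 3 2 5)
  after r: (1 5 4 3)
  after g: (2 5 3 4)
  after r': (1 2 4 5 3)

g r g r'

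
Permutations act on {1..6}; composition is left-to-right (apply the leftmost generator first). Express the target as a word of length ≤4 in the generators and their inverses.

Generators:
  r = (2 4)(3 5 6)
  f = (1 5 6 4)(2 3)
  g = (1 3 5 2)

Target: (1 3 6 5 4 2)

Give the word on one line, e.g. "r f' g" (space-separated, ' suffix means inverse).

  after f': (1 4 6 5)(2 3)
  after r: (1 2 5)(3 4)
  after f': (1 3 6 5 4 2)

f' r f'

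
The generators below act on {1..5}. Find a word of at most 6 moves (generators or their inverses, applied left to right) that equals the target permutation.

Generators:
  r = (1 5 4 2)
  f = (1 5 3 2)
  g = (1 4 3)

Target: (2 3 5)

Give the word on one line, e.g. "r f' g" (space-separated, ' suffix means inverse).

  after r: (1 5 4 2)
  after g: (1 5 3)(2 4)
  after f: (1 3 5 2 4)
  after g: (2 3 5)

r g f g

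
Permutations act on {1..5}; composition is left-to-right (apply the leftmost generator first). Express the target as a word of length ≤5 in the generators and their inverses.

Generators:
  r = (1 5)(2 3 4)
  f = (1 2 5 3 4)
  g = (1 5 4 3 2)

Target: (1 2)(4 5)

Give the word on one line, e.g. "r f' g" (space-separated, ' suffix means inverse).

  after f: (1 2 5 3 4)
  after g: (2 4 5)
  after f': (1 4 2 3 5)
  after g: (1 3 4)
  after g: (1 2)(4 5)

f g f' g g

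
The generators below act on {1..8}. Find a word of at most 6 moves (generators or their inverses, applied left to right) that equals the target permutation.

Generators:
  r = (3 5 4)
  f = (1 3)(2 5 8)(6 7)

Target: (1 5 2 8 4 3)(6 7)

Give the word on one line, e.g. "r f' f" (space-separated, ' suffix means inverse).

  after f': (1 3)(2 8 5)(6 7)
  after r: (1 5 2 8 4 3)(6 7)
  after r: (1 4 5 2 8 3)(6 7)
  after r: (1 3)(2 8 5)(6 7)
  after r: (1 5 2 8 4 3)(6 7)

f' r r r r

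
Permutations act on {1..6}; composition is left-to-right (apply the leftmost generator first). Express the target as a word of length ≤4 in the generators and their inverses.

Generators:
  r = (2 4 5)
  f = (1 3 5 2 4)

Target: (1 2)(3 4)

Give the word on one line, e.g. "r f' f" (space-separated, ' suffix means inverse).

  after f: (1 3 5 2 4)
  after f: (1 5 4 3 2)
  after r: (1 2)(3 4)

f f r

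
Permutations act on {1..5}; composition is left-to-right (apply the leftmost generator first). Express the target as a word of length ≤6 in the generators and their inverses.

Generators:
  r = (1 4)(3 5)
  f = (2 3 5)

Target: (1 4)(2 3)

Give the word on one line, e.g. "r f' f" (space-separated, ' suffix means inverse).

  after f': (2 5 3)
  after r: (1 4)(2 3)
  after f': (1 4)(3 5)
  after f': (1 4)(2 5)
  after f': (1 4)(2 3)

f' r f' f' f'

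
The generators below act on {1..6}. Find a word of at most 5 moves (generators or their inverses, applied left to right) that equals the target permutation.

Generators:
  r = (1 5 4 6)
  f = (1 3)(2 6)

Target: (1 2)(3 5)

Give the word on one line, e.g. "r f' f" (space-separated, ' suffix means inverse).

  after r': (1 6 4 5)
  after f': (1 2 6 4 5 3)
  after r: (1 2)(3 5)

r' f' r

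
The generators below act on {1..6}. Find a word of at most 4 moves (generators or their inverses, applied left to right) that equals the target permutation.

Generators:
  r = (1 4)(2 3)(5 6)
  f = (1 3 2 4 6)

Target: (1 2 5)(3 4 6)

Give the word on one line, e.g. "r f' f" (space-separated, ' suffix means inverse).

  after f: (1 3 2 4 6)
  after r': (1 2)(4 5 6)
  after f': (1 3)(2 6)(4 5)
  after r: (1 2 5)(3 4 6)

f r' f' r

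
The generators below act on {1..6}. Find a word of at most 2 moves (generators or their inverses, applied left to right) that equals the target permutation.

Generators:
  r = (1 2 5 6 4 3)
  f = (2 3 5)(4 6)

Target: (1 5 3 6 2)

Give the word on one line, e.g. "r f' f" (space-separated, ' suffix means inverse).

  after r': (1 3 4 6 5 2)
  after f: (1 5 3 6 2)

r' f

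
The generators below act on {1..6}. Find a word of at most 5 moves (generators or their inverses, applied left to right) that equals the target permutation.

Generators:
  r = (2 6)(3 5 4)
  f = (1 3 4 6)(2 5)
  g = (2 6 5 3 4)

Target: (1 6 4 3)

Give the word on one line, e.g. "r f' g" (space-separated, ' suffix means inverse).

  after g': (2 4 3 5 6)
  after r': (2 5)
  after f': (1 6 4 3)

g' r' f'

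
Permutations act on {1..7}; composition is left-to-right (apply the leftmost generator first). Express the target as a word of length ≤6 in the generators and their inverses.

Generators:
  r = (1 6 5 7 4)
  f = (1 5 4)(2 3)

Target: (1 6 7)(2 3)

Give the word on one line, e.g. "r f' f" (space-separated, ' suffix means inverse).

  after r': (1 4 7 5 6)
  after f': (1 5 6 4 7)(2 3)
  after r': (1 6 7 4 5)(2 3)
  after f': (1 6 7 5 4)
  after f': (1 6 7)(2 3)

r' f' r' f' f'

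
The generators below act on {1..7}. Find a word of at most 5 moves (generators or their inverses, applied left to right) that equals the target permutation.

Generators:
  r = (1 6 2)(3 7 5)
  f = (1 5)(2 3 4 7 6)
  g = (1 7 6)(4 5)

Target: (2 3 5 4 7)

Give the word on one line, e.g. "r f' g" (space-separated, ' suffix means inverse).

  after f': (1 5)(2 6 7 4 3)
  after r': (1 7 4 5 2)(3 6)
  after f': (1 4)(2 5 6)(3 7)
  after g': (1 5 7 3)(2 4 6)
  after f': (2 3 5 4 7)

f' r' f' g' f'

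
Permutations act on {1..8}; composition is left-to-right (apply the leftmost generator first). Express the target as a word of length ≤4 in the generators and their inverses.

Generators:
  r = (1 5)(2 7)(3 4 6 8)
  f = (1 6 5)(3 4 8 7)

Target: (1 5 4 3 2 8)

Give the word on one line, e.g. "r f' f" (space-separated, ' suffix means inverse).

  after r': (1 5)(2 7)(3 8 6 4)
  after f: (2 3 7)(5 6 8)
  after r': (1 5 4 3 2 8)

r' f r'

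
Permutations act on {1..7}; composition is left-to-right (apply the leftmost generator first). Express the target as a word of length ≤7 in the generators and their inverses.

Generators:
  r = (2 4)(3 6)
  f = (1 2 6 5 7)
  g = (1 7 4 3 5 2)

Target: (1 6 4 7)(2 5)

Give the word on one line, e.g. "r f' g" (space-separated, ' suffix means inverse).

g r g' f f

  after g: (1 7 4 3 5 2)
  after r: (1 7 2)(3 5 4 6)
  after g': (4 6)(5 7)
  after f: (1 2 6 4 5)
  after f: (1 6 4 7)(2 5)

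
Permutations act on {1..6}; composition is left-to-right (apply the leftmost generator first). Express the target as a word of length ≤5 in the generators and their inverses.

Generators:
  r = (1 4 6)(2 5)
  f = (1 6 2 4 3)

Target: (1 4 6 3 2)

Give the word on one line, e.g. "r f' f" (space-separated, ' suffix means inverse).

  after f: (1 6 2 4 3)
  after f: (1 2 3 6 4)
  after f: (1 4 6 3 2)

f f f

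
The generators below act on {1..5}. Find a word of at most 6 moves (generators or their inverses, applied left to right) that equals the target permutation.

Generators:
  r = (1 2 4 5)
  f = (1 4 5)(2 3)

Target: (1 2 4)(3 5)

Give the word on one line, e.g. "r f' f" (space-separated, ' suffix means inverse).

r' f' r f' r'

  after r': (1 5 4 2)
  after f': (1 4 3 2 5)
  after r: (1 5 2)(3 4)
  after f': (1 4 2 5 3)
  after r': (1 2 4)(3 5)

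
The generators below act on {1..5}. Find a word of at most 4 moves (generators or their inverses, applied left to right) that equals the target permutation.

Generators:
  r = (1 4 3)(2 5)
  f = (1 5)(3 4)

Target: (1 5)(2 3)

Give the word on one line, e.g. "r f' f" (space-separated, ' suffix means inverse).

f r' f r'

  after f: (1 5)(3 4)
  after r': (1 2 5 3)
  after f: (1 2)(3 5 4)
  after r': (1 5)(2 3)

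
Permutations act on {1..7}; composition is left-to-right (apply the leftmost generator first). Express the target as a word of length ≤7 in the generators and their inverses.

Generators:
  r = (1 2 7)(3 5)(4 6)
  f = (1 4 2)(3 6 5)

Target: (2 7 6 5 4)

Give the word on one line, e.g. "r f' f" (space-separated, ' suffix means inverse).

f r' r' f r'

  after f: (1 4 2)(3 6 5)
  after r': (1 6 3 4)(2 7)
  after r': (1 4 7)(3 6 5)
  after f: (1 2)(3 5 6)(4 7)
  after r': (2 7 6 5 4)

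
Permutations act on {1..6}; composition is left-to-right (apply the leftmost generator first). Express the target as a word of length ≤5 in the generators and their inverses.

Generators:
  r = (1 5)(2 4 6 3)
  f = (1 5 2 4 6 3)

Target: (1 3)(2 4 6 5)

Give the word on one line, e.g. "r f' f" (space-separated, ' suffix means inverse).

  after r: (1 5)(2 4 6 3)
  after f: (1 2 6)(3 4)
  after r': (1 3 2 4 6 5)
  after f': (1 6)(3 5)
  after r: (1 3)(2 4 6 5)

r f r' f' r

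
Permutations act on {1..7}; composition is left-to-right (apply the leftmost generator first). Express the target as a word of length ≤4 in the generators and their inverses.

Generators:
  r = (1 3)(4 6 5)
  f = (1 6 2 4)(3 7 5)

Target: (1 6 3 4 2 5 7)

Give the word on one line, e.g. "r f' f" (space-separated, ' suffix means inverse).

  after f': (1 4 2 6)(3 5 7)
  after r: (1 6 3 4 2 5 7)

f' r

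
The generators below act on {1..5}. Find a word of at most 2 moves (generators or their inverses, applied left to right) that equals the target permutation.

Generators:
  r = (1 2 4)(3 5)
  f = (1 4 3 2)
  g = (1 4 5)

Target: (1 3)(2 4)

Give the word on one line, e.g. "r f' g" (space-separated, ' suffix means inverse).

f f

  after f: (1 4 3 2)
  after f: (1 3)(2 4)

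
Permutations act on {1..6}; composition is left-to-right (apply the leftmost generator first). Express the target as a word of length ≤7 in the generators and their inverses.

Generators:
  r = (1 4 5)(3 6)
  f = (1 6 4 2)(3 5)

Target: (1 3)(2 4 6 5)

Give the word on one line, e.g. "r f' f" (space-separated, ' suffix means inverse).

  after r: (1 4 5)(3 6)
  after r: (1 5 4)
  after f: (1 3 5 2)(4 6)
  after r': (1 6)(2 5)(3 4)
  after r': (1 3)(2 4 6 5)

r r f r' r'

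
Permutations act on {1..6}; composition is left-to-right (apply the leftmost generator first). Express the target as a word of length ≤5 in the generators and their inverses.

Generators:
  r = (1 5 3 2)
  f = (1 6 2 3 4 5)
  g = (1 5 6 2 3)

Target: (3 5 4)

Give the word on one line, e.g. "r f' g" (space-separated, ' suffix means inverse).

  after f': (1 5 4 3 2 6)
  after r: (1 3)(2 6 5 4)
  after g: (3 5 4)

f' r g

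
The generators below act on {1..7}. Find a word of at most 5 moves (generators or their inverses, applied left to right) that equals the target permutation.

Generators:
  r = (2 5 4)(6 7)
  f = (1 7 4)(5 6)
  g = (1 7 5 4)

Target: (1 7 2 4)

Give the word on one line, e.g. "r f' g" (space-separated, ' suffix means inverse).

  after f: (1 7 4)(5 6)
  after r: (1 6 4)(2 5 7)
  after g': (1 6 5)(2 7)
  after f': (1 5 4 7 2)
  after g': (1 7 2 4)

f r g' f' g'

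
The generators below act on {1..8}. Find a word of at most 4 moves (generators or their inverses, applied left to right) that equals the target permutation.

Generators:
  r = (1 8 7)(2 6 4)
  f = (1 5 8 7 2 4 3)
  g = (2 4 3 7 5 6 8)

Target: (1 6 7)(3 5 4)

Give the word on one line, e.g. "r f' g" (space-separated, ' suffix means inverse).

f g' f r

  after f: (1 5 8 7 2 4 3)
  after g': (1 7 8 3)(5 6)
  after f: (1 2 4 3 5 6 8)
  after r: (1 6 7)(3 5 4)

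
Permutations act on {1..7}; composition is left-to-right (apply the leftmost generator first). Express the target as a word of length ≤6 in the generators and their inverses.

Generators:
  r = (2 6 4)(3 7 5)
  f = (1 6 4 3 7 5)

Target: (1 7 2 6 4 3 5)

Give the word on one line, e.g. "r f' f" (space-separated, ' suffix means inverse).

  after f: (1 6 4 3 7 5)
  after f: (1 4 7)(3 5 6)
  after f: (1 3)(4 5)(6 7)
  after r': (1 5 6 3)(2 4 7)
  after f': (1 7 2 6 4 3 5)

f f f r' f'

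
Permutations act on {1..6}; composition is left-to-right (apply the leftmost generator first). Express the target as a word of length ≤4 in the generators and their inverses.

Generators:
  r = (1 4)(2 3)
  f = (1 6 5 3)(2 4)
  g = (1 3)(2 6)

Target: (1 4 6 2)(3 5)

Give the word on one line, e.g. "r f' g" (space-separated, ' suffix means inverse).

f' g r

  after f': (1 3 5 6)(2 4)
  after g: (2 4 6 3 5)
  after r: (1 4 6 2)(3 5)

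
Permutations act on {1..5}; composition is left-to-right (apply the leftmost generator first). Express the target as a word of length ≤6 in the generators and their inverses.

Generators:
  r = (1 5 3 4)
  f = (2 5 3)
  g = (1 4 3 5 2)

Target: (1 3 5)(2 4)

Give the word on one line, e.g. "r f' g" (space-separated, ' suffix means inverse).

g g r' g'

  after g: (1 4 3 5 2)
  after g: (1 3 2 4 5)
  after r': (1 5 4)(2 3)
  after g': (1 3 5)(2 4)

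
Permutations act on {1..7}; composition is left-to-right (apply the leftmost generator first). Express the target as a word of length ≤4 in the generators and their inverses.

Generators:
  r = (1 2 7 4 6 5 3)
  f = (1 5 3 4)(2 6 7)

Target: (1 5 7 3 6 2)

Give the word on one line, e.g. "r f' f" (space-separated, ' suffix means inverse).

f f r f

  after f: (1 5 3 4)(2 6 7)
  after f: (1 3)(2 7 6)(4 5)
  after r: (2 4 3)(5 6 7)
  after f: (1 5 7 3 6 2)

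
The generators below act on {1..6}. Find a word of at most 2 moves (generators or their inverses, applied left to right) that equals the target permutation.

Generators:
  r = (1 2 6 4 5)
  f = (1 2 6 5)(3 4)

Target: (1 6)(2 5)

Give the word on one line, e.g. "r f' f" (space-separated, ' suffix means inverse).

  after f: (1 2 6 5)(3 4)
  after f: (1 6)(2 5)

f f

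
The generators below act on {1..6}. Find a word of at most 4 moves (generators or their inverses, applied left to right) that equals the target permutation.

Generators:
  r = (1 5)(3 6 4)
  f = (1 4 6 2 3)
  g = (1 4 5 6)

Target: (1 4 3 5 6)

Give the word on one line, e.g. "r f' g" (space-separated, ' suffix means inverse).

r g'

  after r: (1 5)(3 6 4)
  after g': (1 4 3 5 6)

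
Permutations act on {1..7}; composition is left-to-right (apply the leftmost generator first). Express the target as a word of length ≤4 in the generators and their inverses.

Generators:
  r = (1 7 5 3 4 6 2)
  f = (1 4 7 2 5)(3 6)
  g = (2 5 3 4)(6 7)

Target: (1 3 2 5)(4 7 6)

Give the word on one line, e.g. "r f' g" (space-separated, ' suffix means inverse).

  after f': (1 5 2 7 4)(3 6)
  after r: (1 3 2 5)(4 7 6)

f' r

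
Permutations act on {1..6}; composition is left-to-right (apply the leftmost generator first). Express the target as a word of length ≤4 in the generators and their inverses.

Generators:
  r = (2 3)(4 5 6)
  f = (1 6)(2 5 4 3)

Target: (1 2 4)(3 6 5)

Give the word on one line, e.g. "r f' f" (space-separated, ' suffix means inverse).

  after f': (1 6)(2 3 4 5)
  after r: (1 4 6)(3 5)
  after f: (1 3 4)(2 5)
  after r': (1 2 4)(3 6 5)

f' r f r'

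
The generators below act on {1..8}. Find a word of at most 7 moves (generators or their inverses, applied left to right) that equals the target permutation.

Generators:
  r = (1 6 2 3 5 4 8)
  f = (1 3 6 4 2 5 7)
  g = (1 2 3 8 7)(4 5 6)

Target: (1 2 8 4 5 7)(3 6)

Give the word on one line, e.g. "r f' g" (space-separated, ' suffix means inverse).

g g f f f

  after g: (1 2 3 8 7)(4 5 6)
  after g: (1 3 7 2 8)(4 6 5)
  after f: (1 6 7 5 2 8 3)
  after f: (1 4 2 8 6)
  after f: (1 2 8 4 5 7)(3 6)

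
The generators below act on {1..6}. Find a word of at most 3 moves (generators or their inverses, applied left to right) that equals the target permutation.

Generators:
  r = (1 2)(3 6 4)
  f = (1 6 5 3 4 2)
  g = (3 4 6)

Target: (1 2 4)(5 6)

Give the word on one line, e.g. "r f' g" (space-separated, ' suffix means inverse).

r r f'

  after r: (1 2)(3 6 4)
  after r: (3 4 6)
  after f': (1 2 4)(5 6)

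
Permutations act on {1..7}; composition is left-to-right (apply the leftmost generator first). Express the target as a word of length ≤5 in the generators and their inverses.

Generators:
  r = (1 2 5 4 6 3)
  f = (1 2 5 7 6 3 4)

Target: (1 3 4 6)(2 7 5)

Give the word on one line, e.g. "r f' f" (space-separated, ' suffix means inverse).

f f r' r' r'

  after f: (1 2 5 7 6 3 4)
  after f: (1 5 6 4 2 7 3)
  after r': (1 2 7 6 5 4)
  after r': (2 7 4 3 6)
  after r': (1 3 4 6)(2 7 5)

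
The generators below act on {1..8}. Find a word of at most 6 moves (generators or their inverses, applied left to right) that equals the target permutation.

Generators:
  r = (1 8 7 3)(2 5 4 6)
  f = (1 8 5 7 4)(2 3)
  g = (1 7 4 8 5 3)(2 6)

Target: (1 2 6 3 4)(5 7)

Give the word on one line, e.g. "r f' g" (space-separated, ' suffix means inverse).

  after g': (1 3 5 8 4 7)(2 6)
  after f': (1 2 6 3 8 7 4 5)
  after f': (1 3)(2 6)(4 8 5)
  after f': (1 2 6 3 4)(5 7)

g' f' f' f'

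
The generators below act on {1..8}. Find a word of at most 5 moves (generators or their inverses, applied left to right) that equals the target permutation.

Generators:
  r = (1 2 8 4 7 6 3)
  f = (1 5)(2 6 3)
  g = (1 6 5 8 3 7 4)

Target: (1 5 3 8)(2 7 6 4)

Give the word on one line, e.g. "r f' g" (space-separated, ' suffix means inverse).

  after f: (1 5)(2 6 3)
  after r': (1 5 3)(2 7 4 8)
  after g: (1 8 2 4 3 6 5 7)
  after f: (1 8 6)(2 4)(5 7)
  after g': (1 5 3 8)(2 7 6 4)

f r' g f g'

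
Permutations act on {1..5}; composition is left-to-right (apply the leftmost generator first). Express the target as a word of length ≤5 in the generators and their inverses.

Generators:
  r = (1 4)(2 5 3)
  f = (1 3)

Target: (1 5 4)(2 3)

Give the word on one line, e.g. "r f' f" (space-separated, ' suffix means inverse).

f' r' r' f r

  after f': (1 3)
  after r': (1 5 2 3 4)
  after r': (1 2 5 3)
  after f: (1 2 5)
  after r: (1 5 4)(2 3)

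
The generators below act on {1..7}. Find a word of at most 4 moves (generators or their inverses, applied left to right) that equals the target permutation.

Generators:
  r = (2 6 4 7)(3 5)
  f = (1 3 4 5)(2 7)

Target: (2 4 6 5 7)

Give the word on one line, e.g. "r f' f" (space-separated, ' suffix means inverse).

f' r f' r'

  after f': (1 5 4 3)(2 7)
  after r: (1 3)(4 5 7 6)
  after f': (2 7 6 3 5)
  after r': (2 4 6 5 7)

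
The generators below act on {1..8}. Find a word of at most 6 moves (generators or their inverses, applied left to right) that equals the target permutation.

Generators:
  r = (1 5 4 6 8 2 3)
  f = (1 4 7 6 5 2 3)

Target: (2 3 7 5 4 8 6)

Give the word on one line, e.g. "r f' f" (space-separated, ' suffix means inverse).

r' f' r f

  after r': (1 3 2 8 6 4 5)
  after f': (1 2 8 7 4 6)(3 5)
  after r: (1 3 4 8 7 6 5)
  after f: (2 3 7 5 4 8 6)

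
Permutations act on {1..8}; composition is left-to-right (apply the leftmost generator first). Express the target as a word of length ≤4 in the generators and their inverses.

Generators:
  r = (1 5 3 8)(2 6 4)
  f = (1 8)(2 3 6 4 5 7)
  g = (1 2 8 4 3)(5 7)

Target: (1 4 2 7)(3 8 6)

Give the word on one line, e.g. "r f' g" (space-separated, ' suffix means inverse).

  after g': (1 3 4 8 2)(5 7)
  after r: (1 8 6 4)(2 5 7 3)
  after g: (1 4 2 7)(3 8 6)

g' r g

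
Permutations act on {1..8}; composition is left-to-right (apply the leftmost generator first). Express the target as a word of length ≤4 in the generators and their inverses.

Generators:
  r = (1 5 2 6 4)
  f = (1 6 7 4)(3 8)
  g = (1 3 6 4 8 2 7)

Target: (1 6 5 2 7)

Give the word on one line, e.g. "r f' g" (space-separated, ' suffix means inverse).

  after f': (1 4 7 6)(3 8)
  after r: (2 6 5)(3 8)(4 7)
  after f: (1 6 5 2 7)

f' r f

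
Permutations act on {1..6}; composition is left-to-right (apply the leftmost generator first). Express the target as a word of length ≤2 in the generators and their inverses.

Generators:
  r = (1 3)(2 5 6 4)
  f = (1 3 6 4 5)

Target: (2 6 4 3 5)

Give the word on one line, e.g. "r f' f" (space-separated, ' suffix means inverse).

r' f'

  after r': (1 3)(2 4 6 5)
  after f': (2 6 4 3 5)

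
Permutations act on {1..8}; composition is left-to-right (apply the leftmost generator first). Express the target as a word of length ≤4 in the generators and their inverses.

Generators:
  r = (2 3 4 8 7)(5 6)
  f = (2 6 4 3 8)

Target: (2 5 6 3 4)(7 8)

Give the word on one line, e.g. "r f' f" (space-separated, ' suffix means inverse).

f r'

  after f: (2 6 4 3 8)
  after r': (2 5 6 3 4)(7 8)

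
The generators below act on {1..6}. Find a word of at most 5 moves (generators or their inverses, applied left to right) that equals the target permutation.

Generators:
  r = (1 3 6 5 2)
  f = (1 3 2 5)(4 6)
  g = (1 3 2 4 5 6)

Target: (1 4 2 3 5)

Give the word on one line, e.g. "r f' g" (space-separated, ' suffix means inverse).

  after f': (1 5 2 3)(4 6)
  after r': (1 6 4 3 2)
  after f: (1 4 2 3 5)

f' r' f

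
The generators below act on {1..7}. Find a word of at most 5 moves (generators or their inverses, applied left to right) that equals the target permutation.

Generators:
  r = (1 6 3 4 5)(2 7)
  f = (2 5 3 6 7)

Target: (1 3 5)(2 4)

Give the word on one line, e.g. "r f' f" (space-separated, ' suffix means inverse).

r' r' f r'

  after r': (1 5 4 3 6)(2 7)
  after r': (1 4 6 5 3)
  after f: (1 4 7 2 5 6 3)
  after r': (1 3 5)(2 4)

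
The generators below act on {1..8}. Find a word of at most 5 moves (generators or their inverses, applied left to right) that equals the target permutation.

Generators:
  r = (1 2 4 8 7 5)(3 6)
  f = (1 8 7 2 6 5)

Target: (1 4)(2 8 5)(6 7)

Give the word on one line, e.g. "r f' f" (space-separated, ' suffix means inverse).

  after f: (1 8 7 2 6 5)
  after f: (1 7 6)(2 5 8)
  after r': (1 8)(2 7 3 6 5 4)
  after r': (1 4)(2 8 5)(6 7)

f f r' r'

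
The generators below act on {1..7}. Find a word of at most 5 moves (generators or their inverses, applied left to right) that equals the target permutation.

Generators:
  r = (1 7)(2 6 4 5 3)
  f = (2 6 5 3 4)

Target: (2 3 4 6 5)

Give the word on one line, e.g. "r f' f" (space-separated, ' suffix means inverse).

  after r': (1 7)(2 3 5 4 6)
  after f': (1 7)(2 5 3 6 4)
  after r: (2 3 4 6 5)

r' f' r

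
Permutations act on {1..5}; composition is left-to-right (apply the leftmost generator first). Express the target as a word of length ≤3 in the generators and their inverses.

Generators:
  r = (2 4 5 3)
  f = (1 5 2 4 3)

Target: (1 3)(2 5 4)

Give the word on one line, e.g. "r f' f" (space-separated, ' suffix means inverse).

  after f: (1 5 2 4 3)
  after r: (1 3)(2 5 4)

f r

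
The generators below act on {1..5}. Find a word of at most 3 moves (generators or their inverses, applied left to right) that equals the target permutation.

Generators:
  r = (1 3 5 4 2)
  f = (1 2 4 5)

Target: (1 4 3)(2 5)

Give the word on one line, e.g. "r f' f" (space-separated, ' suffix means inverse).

  after f: (1 2 4 5)
  after r': (1 4 3)(2 5)

f r'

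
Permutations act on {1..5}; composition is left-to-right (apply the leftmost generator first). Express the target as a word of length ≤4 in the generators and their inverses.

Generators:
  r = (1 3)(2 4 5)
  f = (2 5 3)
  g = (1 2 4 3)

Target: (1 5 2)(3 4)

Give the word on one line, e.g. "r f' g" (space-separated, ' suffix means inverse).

g' f'

  after g': (1 3 4 2)
  after f': (1 5 2)(3 4)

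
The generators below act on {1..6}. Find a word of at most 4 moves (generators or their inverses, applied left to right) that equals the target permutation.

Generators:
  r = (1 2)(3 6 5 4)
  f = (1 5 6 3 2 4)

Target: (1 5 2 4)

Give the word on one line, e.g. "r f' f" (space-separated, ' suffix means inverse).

  after f': (1 4 2 3 6 5)
  after r': (1 5 2 4)

f' r'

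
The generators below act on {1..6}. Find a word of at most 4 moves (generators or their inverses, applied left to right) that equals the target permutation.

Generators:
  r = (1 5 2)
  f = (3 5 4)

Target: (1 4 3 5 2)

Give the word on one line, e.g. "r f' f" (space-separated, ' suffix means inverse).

r f

  after r: (1 5 2)
  after f: (1 4 3 5 2)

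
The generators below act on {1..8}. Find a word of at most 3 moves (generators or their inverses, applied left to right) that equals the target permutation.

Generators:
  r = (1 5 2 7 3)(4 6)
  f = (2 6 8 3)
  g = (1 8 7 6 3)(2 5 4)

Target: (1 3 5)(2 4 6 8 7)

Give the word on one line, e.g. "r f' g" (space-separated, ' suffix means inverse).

f r'

  after f: (2 6 8 3)
  after r': (1 3 5)(2 4 6 8 7)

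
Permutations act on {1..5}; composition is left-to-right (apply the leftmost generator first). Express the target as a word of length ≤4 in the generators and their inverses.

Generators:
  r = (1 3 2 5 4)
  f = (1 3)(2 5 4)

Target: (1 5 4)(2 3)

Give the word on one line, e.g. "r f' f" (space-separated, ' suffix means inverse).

r' f r

  after r': (1 4 5 2 3)
  after f: (1 2)
  after r: (1 5 4)(2 3)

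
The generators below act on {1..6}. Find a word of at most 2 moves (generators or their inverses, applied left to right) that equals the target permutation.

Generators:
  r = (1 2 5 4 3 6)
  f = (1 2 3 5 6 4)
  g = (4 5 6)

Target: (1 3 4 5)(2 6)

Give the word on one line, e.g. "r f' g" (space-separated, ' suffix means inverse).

  after r: (1 2 5 4 3 6)
  after f: (1 3 4 5)(2 6)

r f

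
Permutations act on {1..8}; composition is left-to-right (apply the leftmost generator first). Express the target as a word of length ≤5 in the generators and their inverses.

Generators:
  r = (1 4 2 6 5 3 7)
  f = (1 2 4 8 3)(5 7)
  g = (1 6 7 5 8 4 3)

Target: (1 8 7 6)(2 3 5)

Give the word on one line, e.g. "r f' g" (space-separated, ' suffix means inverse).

g f' r g

  after g: (1 6 7 5 8 4 3)
  after f': (1 6 5 4 8 2)
  after r: (1 5 2 4 8 6 3 7)
  after g: (1 8 7 6)(2 3 5)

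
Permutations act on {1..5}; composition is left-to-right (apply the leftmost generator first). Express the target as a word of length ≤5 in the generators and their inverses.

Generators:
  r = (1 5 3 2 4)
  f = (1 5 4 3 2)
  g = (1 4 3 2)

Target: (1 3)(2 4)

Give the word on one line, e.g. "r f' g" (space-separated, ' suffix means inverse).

  after f: (1 5 4 3 2)
  after g': (1 5)
  after f: (1 4 3 2)
  after g: (1 3)(2 4)

f g' f g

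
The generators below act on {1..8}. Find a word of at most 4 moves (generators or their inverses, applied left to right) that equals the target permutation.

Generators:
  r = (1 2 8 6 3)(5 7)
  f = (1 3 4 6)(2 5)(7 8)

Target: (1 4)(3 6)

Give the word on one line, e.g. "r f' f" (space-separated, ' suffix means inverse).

  after f: (1 3 4 6)(2 5)(7 8)
  after f: (1 4)(3 6)

f f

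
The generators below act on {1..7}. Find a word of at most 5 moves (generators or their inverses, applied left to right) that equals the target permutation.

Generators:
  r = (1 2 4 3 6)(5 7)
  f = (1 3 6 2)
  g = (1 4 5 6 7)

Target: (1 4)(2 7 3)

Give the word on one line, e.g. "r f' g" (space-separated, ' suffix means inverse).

  after g: (1 4 5 6 7)
  after f: (1 4 5 2)(3 6 7)
  after r: (1 3)(4 7 6 5)
  after f': (2 6 5 4 7 3)
  after g: (1 4)(2 7 3)

g f r f' g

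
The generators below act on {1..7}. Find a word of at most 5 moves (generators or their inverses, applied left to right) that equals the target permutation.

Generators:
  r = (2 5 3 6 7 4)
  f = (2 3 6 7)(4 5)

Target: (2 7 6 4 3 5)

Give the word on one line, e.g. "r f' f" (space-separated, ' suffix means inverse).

  after f': (2 7 6 3)(4 5)
  after r': (2 6 5 7 3 4)
  after f: (2 7 6 4 3 5)

f' r' f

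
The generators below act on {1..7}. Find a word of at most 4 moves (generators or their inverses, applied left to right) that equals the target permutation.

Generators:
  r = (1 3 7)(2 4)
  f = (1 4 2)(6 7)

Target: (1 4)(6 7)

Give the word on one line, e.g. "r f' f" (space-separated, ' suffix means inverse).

  after f': (1 2 4)(6 7)
  after r: (1 4 3 7 6)
  after r: (1 2 4 7 6 3)
  after r: (1 4)(6 7)

f' r r r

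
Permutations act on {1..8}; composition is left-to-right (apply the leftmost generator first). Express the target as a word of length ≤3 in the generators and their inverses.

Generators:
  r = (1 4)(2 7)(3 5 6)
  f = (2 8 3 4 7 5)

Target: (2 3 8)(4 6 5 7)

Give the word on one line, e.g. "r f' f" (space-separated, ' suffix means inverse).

f' r r

  after f': (2 5 7 4 3 8)
  after r: (1 4 5 2 6 3 8 7)
  after r: (2 3 8)(4 6 5 7)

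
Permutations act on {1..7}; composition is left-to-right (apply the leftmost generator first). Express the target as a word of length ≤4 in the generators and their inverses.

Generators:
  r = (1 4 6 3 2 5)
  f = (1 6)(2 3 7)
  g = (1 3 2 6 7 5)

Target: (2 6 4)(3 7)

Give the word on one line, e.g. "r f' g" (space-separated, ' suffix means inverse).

  after f': (1 6)(2 7 3)
  after r: (1 3 5)(2 7)(4 6)
  after g': (2 6 4)(3 7)

f' r g'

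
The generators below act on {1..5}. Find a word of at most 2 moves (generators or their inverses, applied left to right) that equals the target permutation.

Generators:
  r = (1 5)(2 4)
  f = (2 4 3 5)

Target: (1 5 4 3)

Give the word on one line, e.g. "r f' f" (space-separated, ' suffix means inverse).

f r'

  after f: (2 4 3 5)
  after r': (1 5 4 3)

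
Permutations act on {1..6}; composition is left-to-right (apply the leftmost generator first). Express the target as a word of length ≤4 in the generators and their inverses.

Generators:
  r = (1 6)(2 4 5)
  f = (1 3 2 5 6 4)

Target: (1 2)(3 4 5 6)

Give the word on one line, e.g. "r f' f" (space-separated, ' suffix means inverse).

  after f': (1 4 6 5 2 3)
  after r': (1 2 3 6 4)
  after r': (1 5 4 6 2 3)
  after f': (1 2)(3 4 5 6)

f' r' r' f'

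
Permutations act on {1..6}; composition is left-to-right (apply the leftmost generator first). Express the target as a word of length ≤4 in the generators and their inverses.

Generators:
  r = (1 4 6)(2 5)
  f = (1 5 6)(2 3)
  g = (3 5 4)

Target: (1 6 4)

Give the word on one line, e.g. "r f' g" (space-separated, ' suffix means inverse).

  after r: (1 4 6)(2 5)
  after r: (1 6 4)

r r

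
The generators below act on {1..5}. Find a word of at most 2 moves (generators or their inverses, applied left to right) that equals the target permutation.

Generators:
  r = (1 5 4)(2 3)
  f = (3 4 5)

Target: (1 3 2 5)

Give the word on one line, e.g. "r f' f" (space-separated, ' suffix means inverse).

r' f'

  after r': (1 4 5)(2 3)
  after f': (1 3 2 5)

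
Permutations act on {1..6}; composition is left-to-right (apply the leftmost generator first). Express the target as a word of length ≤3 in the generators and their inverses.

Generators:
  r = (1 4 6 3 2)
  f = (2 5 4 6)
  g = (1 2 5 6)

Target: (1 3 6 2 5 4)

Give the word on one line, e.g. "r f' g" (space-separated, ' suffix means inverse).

g r'

  after g: (1 2 5 6)
  after r': (1 3 6 2 5 4)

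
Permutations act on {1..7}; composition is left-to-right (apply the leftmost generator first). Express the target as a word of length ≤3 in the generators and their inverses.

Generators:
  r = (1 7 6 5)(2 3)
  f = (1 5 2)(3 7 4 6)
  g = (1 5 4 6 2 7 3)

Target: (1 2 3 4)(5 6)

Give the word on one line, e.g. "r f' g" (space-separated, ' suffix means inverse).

f r f'

  after f: (1 5 2)(3 7 4 6)
  after r: (2 7 4 5 3 6)
  after f': (1 2 3 4)(5 6)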